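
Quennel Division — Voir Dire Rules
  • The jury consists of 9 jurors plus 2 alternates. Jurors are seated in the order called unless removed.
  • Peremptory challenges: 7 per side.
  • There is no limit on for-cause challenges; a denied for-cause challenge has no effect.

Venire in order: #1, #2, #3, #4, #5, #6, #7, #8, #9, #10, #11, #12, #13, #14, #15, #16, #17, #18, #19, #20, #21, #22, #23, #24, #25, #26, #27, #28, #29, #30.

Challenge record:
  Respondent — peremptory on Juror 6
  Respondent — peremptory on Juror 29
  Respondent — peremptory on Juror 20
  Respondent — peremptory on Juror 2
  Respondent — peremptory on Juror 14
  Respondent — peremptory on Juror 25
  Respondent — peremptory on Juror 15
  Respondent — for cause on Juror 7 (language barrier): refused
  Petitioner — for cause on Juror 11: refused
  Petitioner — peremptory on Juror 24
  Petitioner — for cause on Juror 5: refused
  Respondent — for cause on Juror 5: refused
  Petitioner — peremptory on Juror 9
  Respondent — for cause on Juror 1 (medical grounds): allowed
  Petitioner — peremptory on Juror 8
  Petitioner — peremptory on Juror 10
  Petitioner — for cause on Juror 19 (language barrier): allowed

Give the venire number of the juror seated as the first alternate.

Removed: #1, #2, #6, #8, #9, #10, #14, #15, #19, #20, #24, #25, #29. (#5, #7, #11 stay — for-cause denied.)
Seating in order: seats 1–9 → #3, #4, #5, #7, #11, #12, #13, #16, #17; alternates → #18, #21.
So alternate 1 is #18.

18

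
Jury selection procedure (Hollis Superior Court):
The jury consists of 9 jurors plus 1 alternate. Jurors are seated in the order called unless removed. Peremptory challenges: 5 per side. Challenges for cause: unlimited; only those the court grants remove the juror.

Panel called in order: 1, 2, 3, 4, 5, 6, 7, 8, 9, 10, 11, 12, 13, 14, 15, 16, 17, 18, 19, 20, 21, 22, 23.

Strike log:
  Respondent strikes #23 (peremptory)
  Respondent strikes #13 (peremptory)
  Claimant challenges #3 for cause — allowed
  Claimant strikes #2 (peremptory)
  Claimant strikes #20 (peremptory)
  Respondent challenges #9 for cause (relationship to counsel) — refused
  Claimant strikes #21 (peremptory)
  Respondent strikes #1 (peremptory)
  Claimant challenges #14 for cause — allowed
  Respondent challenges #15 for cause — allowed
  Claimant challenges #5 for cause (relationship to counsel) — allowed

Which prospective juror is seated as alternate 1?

Removed: #1, #2, #3, #5, #13, #14, #15, #20, #21, #23. (#9 stays — for-cause denied.)
Seating in order: seats 1–9 → #4, #6, #7, #8, #9, #10, #11, #12, #16; alternates → #17.
So alternate 1 is #17.

17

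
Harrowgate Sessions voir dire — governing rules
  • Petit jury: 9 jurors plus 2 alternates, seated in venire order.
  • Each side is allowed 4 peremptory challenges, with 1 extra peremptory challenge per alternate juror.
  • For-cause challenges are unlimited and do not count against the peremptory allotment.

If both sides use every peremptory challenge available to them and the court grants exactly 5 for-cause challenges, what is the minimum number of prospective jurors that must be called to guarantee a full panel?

28

Seats to fill: 9 + 2 alternates = 11.
Peremptories: 4 + 1×2 = 6 per side × 2 sides = 12.
For-cause removals: 5.
Minimum venire: 11 + 12 + 5 = 28.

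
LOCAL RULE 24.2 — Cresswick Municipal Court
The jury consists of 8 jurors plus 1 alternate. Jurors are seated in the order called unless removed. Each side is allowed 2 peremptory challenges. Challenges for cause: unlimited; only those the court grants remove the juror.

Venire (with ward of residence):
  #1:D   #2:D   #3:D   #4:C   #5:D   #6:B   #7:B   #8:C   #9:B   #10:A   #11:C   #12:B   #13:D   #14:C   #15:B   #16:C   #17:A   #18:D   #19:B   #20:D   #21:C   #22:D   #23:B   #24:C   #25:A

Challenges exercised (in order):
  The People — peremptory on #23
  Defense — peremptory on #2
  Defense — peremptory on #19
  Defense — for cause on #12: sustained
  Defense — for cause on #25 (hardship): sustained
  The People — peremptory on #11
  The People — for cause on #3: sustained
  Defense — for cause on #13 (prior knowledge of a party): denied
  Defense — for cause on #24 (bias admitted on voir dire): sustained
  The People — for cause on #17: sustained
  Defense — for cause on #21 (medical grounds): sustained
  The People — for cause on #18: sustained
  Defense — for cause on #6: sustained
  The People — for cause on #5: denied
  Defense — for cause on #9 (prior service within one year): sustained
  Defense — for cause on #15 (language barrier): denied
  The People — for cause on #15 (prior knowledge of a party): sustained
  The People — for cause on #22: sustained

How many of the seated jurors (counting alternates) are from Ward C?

4

Removed: #2, #3, #6, #9, #11, #12, #15, #17, #18, #19, #21, #22, #23, #24, #25.
Seated (9 incl. alternates): #1, #4, #5, #7, #8, #10, #13, #14, #16.
Of those, in Ward C: #4, #8, #14, #16 → 4.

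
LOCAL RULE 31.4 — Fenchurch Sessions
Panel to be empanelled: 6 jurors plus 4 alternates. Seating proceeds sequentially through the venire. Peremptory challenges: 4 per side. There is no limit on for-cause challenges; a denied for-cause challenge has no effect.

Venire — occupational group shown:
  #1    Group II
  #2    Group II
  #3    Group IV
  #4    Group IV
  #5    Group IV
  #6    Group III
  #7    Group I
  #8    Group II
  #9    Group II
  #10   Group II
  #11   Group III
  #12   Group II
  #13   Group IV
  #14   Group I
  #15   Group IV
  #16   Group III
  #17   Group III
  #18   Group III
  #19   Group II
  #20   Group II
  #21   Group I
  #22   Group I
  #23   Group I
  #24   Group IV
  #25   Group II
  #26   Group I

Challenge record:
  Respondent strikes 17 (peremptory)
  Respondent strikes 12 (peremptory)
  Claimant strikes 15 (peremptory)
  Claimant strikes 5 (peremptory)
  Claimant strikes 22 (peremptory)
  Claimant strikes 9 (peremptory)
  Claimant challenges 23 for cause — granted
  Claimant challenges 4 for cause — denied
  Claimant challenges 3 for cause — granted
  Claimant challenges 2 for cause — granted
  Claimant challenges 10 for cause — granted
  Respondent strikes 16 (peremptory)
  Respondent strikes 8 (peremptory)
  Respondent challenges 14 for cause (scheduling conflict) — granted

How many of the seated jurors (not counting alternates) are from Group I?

1

Removed: #2, #3, #5, #8, #9, #10, #12, #14, #15, #16, #17, #22, #23.
Seated jurors 1–6: #1, #4, #6, #7, #11, #13 (alternates #18, #19, #20, #21 not counted).
Of those, in Group I: #7 → 1.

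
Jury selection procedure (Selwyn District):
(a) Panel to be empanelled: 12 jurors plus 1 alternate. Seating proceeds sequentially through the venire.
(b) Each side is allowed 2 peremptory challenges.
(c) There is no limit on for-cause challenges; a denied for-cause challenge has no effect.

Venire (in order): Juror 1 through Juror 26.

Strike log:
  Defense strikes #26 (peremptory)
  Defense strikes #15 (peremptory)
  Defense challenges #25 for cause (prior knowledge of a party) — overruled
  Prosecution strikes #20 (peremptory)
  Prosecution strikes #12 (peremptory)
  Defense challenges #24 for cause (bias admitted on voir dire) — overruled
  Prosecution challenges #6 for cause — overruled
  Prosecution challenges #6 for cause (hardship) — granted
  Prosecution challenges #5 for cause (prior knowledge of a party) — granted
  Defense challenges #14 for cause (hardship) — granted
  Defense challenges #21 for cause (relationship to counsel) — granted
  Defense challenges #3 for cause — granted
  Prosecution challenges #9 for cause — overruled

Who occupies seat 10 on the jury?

16

Removed: #3, #5, #6, #12, #14, #15, #20, #21, #26. (#9, #24, #25 stay — for-cause denied.)
Filling seats in venire order through position 10: #1, #2, #4, #7, #8, #9, #10, #11, #13, #16.
So seat 10 is #16.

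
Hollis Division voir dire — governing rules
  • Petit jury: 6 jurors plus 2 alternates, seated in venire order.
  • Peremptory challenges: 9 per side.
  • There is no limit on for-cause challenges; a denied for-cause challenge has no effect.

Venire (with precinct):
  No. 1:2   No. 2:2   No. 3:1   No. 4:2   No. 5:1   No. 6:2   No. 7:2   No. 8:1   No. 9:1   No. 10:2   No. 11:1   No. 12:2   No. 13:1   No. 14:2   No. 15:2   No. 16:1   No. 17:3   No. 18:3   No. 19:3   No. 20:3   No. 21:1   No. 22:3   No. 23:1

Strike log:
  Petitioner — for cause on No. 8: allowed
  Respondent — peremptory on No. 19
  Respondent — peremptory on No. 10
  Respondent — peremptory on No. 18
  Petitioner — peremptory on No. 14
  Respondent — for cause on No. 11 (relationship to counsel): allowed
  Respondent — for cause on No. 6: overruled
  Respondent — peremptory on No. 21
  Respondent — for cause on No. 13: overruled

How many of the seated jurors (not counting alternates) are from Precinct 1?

Removed: #8, #10, #11, #14, #18, #19, #21.
Seated jurors 1–6: #1, #2, #3, #4, #5, #6 (alternates #7, #9 not counted).
Of those, in Precinct 1: #3, #5 → 2.

2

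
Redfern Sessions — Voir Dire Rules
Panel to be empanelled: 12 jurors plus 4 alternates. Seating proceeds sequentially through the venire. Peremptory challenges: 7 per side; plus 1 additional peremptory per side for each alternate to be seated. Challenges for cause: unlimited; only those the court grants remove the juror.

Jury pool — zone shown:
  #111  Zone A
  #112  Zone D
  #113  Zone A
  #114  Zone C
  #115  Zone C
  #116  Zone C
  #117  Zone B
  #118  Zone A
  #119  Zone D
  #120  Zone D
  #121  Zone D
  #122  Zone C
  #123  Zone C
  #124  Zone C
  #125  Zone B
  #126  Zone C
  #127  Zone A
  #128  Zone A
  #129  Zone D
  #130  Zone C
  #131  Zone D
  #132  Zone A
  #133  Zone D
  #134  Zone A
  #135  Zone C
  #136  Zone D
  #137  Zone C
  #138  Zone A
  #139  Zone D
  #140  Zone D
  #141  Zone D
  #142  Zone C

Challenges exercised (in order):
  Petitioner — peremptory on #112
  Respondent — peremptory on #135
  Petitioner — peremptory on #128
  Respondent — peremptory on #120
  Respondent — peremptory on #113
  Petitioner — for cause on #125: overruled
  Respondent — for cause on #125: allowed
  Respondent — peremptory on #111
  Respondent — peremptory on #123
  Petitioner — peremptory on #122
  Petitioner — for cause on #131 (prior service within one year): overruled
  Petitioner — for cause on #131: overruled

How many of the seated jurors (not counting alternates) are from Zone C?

6

Removed: #111, #112, #113, #120, #122, #123, #125, #128, #135.
Seated jurors 1–12: #114, #115, #116, #117, #118, #119, #121, #124, #126, #127, #129, #130 (alternates #131, #132, #133, #134 not counted).
Of those, in Zone C: #114, #115, #116, #124, #126, #130 → 6.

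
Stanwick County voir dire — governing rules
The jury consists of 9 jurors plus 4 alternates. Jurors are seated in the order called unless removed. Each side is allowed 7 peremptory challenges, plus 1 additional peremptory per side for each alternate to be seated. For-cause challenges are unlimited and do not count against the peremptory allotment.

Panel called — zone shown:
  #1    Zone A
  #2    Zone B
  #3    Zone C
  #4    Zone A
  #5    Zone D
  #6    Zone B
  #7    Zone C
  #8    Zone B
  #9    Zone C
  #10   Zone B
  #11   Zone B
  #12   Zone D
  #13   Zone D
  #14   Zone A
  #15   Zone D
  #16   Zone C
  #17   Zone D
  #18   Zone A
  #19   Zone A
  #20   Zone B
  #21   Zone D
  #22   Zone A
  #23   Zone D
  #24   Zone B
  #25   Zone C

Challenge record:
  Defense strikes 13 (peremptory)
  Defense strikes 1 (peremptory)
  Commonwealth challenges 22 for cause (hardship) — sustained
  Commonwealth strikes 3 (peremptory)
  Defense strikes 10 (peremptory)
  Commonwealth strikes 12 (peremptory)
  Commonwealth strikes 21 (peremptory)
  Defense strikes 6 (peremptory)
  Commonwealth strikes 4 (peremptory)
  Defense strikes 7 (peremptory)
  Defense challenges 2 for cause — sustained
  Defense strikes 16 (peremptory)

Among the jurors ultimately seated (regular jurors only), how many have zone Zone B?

Removed: #1, #2, #3, #4, #6, #7, #10, #12, #13, #16, #21, #22.
Seated jurors 1–9: #5, #8, #9, #11, #14, #15, #17, #18, #19 (alternates #20, #23, #24, #25 not counted).
Of those, in Zone B: #8, #11 → 2.

2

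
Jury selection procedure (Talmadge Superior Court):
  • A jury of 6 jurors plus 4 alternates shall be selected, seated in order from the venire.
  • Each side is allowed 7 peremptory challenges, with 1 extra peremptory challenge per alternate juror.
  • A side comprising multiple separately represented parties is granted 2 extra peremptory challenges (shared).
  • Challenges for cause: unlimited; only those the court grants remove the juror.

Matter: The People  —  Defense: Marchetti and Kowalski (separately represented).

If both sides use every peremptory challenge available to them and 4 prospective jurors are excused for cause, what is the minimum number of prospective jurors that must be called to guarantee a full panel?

Seats to fill: 6 + 4 alternates = 10.
Peremptories — The People: 7 + 1×4 = 11; Defense: 7 + 1×4 + 2 = 13; total 24.
For-cause removals: 4.
Minimum venire: 10 + 24 + 4 = 38.

38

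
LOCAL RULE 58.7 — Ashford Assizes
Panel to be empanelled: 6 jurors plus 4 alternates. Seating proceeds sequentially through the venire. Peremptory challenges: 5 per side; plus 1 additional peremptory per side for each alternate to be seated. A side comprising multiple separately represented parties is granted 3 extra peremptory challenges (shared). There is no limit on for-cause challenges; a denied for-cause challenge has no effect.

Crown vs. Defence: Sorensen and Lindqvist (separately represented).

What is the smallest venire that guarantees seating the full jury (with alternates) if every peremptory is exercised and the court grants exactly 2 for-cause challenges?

Seats to fill: 6 + 4 alternates = 10.
Peremptories — Crown: 5 + 1×4 = 9; Defence: 5 + 1×4 + 3 = 12; total 21.
For-cause removals: 2.
Minimum venire: 10 + 21 + 2 = 33.

33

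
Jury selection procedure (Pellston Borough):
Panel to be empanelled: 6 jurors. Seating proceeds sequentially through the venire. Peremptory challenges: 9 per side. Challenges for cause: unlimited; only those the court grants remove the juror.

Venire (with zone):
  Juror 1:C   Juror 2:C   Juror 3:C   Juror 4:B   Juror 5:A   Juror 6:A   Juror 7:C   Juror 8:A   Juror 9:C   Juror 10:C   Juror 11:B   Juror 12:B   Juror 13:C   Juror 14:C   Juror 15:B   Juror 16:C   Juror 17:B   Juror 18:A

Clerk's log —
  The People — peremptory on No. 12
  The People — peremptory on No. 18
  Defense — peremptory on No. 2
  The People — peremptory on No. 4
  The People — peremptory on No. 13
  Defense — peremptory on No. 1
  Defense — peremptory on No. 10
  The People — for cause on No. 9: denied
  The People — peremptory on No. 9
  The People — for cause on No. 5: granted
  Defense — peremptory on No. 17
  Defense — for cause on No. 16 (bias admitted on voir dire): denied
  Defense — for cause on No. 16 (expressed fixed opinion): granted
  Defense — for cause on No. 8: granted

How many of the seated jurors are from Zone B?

Removed: #1, #2, #4, #5, #8, #9, #10, #12, #13, #16, #17, #18.
Seated jurors 1–6: #3, #6, #7, #11, #14, #15.
Of those, in Zone B: #11, #15 → 2.

2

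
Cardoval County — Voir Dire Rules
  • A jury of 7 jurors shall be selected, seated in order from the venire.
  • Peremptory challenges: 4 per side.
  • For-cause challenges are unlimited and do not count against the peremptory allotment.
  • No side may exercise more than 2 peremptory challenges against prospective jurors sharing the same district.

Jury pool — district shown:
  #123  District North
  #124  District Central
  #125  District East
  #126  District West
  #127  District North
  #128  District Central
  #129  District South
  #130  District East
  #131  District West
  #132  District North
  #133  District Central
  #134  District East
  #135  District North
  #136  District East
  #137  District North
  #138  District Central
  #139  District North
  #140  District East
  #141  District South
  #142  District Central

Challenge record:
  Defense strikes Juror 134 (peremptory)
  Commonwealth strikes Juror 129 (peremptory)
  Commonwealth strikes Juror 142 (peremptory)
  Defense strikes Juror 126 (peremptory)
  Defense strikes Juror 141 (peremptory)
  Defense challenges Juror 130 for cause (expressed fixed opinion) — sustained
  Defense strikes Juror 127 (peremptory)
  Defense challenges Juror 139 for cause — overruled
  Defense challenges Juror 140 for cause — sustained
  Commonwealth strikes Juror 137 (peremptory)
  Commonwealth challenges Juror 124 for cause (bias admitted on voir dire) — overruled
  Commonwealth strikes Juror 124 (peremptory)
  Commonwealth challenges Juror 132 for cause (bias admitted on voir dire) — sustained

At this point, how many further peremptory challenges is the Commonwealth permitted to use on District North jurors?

0

Commonwealth peremptories so far: #129, #142, #137, #124 — 4 of 4 used, 0 left overall.
Against District North: #137 — 1 used; per-district cap 2 leaves 1.
Binding limit: min(0, 1) = 0.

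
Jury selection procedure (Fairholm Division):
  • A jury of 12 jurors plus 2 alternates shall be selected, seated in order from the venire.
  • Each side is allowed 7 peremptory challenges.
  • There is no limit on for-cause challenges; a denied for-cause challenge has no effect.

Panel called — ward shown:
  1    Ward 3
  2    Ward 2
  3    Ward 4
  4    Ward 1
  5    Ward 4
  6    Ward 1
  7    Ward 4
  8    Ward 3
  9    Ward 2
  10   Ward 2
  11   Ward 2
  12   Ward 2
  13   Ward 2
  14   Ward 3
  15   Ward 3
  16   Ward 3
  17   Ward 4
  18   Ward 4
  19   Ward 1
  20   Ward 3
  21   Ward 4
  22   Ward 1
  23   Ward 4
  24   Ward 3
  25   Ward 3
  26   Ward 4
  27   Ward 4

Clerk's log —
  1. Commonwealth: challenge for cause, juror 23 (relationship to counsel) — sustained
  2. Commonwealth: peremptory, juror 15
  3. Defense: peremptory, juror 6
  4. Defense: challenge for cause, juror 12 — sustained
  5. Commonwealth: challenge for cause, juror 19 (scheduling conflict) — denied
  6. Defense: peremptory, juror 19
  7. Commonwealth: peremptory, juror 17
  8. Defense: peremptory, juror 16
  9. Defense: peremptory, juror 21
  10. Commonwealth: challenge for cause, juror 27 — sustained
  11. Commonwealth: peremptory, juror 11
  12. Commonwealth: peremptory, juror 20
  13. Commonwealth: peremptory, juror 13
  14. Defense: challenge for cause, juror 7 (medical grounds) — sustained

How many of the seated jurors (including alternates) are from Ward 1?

2

Removed: #6, #7, #11, #12, #13, #15, #16, #17, #19, #20, #21, #23, #27.
Seated (14 incl. alternates): #1, #2, #3, #4, #5, #8, #9, #10, #14, #18, #22, #24, #25, #26.
Of those, in Ward 1: #4, #22 → 2.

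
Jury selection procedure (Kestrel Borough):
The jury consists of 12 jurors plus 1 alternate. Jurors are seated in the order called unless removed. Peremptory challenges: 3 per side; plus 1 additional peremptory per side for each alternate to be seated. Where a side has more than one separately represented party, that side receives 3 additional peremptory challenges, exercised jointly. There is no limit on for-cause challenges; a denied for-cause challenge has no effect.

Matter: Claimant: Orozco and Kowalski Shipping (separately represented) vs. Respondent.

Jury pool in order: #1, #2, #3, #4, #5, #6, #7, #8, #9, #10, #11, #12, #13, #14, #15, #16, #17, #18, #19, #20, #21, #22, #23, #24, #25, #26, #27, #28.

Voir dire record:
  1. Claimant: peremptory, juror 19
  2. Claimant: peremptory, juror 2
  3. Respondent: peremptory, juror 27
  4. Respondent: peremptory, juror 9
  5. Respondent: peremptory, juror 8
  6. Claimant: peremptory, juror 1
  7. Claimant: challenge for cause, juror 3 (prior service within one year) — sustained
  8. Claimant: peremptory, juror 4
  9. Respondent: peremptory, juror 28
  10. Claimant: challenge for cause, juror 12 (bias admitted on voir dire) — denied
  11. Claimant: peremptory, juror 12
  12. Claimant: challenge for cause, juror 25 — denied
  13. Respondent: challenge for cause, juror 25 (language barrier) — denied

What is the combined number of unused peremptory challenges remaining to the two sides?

2

Claimant allotment: 3 base + 1 × 1 alternate + 3 multi-party = 7. Respondent allotment: 3 base + 1 × 1 alternate = 4.
Claimant peremptories used: #19, #2, #1, #4, #12 — 5 (for-cause on #3, #12, #25 don't count).
Respondent peremptories used: #27, #9, #8, #28 — 4 (the for-cause on #25 doesn't count).
Remaining: (7 − 5) + (4 − 4) = 2.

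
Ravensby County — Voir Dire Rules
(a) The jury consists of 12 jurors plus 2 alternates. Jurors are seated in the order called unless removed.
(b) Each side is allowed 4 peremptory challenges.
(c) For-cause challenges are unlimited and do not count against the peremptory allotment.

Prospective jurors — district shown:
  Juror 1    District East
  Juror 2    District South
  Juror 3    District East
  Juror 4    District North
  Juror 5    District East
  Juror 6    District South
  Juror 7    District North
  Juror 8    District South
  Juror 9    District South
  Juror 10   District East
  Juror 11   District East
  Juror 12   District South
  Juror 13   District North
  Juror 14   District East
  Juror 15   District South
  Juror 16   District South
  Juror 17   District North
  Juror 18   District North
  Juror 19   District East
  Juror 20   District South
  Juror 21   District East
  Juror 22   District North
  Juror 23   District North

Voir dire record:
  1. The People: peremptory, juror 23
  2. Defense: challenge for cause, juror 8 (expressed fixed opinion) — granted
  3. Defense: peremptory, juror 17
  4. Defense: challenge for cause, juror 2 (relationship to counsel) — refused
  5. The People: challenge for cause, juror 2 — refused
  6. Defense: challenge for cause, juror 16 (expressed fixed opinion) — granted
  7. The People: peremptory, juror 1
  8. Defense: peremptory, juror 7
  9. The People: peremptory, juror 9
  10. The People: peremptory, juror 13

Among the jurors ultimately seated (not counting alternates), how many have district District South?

Removed: #1, #7, #8, #9, #13, #16, #17, #23.
Seated jurors 1–12: #2, #3, #4, #5, #6, #10, #11, #12, #14, #15, #18, #19 (alternates #20, #21 not counted).
Of those, in District South: #2, #6, #12, #15 → 4.

4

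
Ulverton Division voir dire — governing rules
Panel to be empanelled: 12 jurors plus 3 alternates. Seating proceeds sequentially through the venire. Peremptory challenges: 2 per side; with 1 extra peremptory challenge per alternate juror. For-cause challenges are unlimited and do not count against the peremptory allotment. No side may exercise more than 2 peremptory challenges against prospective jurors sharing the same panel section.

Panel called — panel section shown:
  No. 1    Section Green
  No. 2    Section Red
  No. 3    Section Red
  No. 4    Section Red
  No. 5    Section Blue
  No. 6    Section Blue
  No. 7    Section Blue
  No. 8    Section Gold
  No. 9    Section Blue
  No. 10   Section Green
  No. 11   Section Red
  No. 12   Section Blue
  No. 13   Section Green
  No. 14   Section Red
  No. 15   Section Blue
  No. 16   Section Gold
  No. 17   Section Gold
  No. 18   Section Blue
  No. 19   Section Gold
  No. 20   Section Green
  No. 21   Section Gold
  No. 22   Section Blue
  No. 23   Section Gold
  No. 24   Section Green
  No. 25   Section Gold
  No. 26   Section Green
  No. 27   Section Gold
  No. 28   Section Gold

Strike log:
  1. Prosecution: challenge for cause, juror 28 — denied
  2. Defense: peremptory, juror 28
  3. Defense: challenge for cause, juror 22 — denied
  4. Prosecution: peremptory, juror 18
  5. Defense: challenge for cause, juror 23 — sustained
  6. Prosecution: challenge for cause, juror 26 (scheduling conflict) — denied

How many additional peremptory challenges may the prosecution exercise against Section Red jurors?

2

Prosecution peremptories so far: #18 — 1 of 5 used, 4 left overall.
Against Section Red: none yet — per-section cap 2 leaves 2.
Binding limit: min(4, 2) = 2.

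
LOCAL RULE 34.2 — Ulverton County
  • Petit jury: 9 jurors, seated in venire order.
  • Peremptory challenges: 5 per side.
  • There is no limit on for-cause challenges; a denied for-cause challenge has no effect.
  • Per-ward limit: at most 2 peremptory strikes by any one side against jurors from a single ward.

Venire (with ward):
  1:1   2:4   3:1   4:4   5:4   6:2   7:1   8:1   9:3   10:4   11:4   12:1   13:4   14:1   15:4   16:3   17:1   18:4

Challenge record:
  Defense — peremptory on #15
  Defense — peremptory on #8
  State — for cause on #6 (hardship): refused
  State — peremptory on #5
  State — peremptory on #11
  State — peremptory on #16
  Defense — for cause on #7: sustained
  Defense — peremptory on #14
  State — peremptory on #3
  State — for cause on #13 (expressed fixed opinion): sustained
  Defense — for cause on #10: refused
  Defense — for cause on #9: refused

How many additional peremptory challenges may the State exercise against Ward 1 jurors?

State peremptories so far: #5, #11, #16, #3 — 4 of 5 used, 1 left overall.
Against Ward 1: #3 — 1 used; per-ward cap 2 leaves 1.
Binding limit: min(1, 1) = 1.

1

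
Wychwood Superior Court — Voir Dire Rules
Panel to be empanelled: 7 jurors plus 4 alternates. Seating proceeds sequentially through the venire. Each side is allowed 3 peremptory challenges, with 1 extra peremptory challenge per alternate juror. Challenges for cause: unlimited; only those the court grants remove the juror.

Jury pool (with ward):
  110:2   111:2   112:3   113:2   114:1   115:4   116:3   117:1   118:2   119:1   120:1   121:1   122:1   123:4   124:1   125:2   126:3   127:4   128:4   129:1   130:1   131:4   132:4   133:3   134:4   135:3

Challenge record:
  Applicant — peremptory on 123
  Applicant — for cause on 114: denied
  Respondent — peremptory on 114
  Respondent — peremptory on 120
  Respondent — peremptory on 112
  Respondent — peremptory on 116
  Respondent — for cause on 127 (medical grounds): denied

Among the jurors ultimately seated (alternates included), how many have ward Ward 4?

Removed: #112, #114, #116, #120, #123.
Seated (11 incl. alternates): #110, #111, #113, #115, #117, #118, #119, #121, #122, #124, #125.
Of those, in Ward 4: #115 → 1.

1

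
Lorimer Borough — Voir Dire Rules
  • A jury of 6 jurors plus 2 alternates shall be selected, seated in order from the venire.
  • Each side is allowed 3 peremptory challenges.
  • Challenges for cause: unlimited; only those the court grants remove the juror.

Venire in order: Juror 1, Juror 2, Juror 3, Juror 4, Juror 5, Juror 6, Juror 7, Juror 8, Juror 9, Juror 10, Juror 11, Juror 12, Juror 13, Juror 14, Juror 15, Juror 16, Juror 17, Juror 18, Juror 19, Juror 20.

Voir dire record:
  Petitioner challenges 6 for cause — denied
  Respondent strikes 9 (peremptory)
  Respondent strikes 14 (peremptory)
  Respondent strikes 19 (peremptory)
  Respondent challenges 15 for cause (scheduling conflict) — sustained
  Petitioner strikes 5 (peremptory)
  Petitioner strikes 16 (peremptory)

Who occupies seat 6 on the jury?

Removed: #5, #9, #14, #15, #16, #19. (#6 stays — for-cause denied.)
Filling seats in venire order through position 6: #1, #2, #3, #4, #6, #7.
So seat 6 is #7.

7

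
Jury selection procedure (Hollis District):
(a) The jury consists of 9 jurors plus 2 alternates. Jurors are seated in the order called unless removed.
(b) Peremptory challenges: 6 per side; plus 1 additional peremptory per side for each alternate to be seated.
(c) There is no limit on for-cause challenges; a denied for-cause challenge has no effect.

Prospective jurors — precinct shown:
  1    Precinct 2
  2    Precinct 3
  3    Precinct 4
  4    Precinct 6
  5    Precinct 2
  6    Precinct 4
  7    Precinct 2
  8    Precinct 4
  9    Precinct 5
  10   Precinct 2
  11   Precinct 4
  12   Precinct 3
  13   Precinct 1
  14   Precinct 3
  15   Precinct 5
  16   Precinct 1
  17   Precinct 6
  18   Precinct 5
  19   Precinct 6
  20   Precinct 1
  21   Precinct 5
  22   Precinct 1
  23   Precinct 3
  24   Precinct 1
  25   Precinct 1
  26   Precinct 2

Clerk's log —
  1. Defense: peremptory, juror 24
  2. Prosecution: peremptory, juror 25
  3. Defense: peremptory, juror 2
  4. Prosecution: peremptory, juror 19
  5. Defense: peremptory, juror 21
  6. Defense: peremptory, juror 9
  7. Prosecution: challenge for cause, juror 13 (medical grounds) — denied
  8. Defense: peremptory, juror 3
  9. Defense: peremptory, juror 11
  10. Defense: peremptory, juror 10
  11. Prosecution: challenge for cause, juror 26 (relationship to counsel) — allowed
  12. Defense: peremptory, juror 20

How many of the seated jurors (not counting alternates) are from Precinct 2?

Removed: #2, #3, #9, #10, #11, #19, #20, #21, #24, #25, #26.
Seated jurors 1–9: #1, #4, #5, #6, #7, #8, #12, #13, #14 (alternates #15, #16 not counted).
Of those, in Precinct 2: #1, #5, #7 → 3.

3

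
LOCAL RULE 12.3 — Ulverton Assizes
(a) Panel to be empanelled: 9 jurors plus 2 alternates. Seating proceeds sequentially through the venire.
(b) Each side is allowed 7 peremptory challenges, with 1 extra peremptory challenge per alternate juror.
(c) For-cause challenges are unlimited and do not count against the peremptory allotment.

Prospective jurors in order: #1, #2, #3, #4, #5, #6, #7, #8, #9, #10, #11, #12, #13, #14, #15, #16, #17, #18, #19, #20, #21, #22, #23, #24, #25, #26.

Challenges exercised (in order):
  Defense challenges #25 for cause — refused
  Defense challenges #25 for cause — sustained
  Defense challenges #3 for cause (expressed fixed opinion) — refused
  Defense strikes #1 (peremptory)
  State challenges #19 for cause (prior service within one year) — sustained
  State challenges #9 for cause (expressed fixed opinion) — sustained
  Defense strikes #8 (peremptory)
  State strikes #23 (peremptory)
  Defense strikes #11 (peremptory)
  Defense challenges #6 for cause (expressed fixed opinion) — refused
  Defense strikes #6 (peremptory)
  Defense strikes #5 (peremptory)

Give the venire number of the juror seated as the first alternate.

Removed: #1, #5, #6, #8, #9, #11, #19, #23, #25. (#3 stays — for-cause denied.)
Filling seats in venire order through position 10: #2, #3, #4, #7, #10, #12, #13, #14, #15, #16.
So alternate 1 is #16.

16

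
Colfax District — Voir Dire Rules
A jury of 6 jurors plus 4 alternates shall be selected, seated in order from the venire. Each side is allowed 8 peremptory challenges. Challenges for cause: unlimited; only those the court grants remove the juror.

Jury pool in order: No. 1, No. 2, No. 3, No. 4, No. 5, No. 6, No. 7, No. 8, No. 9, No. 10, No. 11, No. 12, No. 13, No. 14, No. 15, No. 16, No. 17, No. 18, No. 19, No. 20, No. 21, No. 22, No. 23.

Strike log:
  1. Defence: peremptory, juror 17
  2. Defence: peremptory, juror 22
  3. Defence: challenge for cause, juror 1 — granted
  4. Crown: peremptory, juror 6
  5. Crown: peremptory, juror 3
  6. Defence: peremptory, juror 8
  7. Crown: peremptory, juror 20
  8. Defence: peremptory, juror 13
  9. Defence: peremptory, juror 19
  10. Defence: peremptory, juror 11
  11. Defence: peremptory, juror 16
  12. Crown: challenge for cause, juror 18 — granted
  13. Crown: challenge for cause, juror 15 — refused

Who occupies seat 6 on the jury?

10

Removed: #1, #3, #6, #8, #11, #13, #16, #17, #18, #19, #20, #22. (#15 stays — for-cause denied.)
Seating in order: seats 1–6 → #2, #4, #5, #7, #9, #10; alternates → #12, #14, #15, #21.
So seat 6 is #10.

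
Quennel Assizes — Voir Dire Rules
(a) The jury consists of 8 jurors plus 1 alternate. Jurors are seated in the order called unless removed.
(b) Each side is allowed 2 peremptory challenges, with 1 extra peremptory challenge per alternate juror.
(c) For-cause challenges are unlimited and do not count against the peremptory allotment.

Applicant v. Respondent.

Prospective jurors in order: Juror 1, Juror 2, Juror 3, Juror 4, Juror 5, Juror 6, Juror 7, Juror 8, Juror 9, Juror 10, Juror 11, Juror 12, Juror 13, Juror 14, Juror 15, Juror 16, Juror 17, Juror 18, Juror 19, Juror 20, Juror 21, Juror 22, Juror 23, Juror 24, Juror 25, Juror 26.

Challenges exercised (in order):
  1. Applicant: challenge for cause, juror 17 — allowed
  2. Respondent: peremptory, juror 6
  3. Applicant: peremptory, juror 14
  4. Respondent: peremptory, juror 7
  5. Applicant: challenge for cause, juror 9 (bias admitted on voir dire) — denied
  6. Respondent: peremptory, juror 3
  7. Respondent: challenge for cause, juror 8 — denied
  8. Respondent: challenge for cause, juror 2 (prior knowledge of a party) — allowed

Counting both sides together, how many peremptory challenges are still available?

2

Applicant allotment: 2 base + 1 × 1 alternate = 3. Respondent allotment: 2 base + 1 × 1 alternate = 3.
Applicant peremptories used: #14 — 1 (for-cause on #17, #9 don't count).
Respondent peremptories used: #6, #7, #3 — 3 (for-cause on #8, #2 don't count).
Remaining: (3 − 1) + (3 − 3) = 2.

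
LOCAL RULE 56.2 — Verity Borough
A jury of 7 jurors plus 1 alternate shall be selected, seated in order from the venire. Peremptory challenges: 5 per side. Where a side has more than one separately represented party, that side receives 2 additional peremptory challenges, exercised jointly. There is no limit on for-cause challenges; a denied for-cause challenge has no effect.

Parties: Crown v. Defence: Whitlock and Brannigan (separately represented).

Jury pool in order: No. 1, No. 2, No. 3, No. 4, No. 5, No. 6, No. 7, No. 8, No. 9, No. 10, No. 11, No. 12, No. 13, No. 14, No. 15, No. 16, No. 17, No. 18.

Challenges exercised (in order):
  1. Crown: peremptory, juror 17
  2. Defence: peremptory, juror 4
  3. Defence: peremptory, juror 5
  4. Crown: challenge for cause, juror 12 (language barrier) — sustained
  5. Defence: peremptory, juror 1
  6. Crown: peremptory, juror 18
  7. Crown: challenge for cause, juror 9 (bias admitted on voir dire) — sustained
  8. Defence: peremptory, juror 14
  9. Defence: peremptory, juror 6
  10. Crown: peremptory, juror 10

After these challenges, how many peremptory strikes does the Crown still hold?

2

Crown allotment: 5.
Crown peremptories used: #17, #18, #10 — 3 (for-cause on #12, #9 don't count).
Remaining: 5 − 3 = 2.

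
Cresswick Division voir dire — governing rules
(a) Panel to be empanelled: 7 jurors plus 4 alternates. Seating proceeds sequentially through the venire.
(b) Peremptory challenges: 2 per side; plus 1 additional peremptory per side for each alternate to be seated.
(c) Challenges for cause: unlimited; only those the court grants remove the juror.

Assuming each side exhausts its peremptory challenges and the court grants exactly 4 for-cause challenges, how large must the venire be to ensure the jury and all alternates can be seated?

27

Seats to fill: 7 + 4 alternates = 11.
Peremptories: 2 + 1×4 = 6 per side × 2 sides = 12.
For-cause removals: 4.
Minimum venire: 11 + 12 + 4 = 27.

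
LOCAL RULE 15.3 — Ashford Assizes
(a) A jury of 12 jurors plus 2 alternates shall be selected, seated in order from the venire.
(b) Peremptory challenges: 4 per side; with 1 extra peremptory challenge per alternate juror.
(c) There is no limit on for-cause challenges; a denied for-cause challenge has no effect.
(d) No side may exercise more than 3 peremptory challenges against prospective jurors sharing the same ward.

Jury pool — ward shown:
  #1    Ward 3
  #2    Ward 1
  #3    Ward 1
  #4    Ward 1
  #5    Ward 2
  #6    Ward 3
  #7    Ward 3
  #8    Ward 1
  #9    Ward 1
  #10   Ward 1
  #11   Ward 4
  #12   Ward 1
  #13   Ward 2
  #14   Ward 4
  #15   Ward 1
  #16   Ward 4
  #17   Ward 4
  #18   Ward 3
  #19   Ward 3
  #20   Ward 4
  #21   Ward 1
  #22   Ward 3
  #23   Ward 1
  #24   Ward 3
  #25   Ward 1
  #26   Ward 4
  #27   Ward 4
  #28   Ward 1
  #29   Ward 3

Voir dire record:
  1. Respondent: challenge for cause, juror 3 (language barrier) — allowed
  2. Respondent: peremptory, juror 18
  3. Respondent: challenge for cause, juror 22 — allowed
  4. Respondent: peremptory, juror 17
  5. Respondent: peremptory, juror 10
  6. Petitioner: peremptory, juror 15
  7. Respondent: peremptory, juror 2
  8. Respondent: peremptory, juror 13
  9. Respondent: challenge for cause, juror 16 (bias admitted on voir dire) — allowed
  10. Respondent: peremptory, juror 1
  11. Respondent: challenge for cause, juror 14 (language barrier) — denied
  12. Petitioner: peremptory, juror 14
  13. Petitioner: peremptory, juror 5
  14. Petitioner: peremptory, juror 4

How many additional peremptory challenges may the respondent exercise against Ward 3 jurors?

0

Respondent peremptories so far: #18, #17, #10, #2, #13, #1 — 6 of 6 used, 0 left overall.
Against Ward 3: #18, #1 — 2 used; per-ward cap 3 leaves 1.
Binding limit: min(0, 1) = 0.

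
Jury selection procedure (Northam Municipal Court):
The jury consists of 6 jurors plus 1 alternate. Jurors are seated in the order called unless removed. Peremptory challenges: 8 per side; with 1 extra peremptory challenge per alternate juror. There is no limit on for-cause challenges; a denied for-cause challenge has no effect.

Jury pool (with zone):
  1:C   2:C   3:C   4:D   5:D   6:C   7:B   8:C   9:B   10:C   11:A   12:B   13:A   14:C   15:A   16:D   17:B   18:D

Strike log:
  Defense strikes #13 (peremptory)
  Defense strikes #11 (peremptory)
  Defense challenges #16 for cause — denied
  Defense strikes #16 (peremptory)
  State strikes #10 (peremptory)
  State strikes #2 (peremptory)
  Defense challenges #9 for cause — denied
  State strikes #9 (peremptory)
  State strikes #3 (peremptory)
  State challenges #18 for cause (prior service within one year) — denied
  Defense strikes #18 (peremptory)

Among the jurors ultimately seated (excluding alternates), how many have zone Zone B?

1

Removed: #2, #3, #9, #10, #11, #13, #16, #18.
Seated jurors 1–6: #1, #4, #5, #6, #7, #8 (alternates #12 not counted).
Of those, in Zone B: #7 → 1.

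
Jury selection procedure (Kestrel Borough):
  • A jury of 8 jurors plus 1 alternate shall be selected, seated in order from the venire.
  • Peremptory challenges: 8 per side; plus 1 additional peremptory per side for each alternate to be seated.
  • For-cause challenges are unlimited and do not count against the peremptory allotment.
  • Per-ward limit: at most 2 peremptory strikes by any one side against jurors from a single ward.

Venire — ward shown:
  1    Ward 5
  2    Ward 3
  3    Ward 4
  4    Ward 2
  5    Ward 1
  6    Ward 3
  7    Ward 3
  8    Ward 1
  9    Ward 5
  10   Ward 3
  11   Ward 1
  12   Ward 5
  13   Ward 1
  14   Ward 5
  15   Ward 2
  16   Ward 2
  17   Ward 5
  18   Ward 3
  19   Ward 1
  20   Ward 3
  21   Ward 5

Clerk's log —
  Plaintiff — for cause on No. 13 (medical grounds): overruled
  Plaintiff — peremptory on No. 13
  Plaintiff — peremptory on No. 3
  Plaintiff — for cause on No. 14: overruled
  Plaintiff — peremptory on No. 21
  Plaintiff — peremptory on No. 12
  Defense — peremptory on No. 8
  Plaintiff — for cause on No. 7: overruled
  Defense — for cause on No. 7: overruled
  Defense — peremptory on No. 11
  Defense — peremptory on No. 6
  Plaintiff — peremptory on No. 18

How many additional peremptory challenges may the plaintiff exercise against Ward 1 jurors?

Plaintiff peremptories so far: #13, #3, #21, #12, #18 — 5 of 9 used, 4 left overall.
Against Ward 1: #13 — 1 used; per-ward cap 2 leaves 1.
Binding limit: min(4, 1) = 1.

1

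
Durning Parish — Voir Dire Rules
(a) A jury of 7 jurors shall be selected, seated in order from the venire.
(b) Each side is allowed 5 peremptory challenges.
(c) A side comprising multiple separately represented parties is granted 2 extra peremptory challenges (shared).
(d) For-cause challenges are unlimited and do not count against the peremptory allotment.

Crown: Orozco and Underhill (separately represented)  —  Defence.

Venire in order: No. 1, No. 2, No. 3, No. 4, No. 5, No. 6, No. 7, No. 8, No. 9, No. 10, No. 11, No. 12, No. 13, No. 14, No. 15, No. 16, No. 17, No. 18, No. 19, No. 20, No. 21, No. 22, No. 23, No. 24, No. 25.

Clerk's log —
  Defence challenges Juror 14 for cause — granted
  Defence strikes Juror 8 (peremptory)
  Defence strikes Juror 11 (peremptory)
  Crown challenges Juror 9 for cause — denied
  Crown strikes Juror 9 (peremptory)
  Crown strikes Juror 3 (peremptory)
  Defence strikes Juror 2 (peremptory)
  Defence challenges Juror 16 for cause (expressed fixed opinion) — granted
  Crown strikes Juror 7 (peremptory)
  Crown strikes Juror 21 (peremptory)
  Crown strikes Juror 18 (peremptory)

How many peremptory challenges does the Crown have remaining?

Crown allotment: 5 base + 2 multi-party = 7.
Crown peremptories used: #9, #3, #7, #21, #18 — 5 (the for-cause on #9 doesn't count).
Remaining: 7 − 5 = 2.

2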